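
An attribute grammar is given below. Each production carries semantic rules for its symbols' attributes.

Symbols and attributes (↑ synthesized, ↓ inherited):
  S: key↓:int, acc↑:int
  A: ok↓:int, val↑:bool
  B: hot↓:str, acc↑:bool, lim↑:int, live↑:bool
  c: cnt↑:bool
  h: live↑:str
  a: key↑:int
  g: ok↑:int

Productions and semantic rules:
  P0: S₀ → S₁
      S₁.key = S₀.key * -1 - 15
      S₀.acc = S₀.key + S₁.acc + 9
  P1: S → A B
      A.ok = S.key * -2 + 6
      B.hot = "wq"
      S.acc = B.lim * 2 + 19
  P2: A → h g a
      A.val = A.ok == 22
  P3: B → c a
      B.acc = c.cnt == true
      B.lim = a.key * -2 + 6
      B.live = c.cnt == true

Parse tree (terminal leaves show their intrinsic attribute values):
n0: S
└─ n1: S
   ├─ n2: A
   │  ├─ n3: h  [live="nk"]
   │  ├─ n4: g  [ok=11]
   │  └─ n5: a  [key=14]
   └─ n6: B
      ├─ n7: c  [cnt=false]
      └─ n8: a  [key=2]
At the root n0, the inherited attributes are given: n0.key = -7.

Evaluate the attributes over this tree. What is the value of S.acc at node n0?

1. n0.key = -7  [given at root]
2. n1.key = -8  [S₀.key * -1 - 15]
3. n2.ok = 22  [S.key * -2 + 6]
4. n3.live = "nk"  [terminal]
5. n4.ok = 11  [terminal]
6. n5.key = 14  [terminal]
7. n2.val = true  [A.ok == 22]
8. n6.hot = "wq"  ["wq"]
9. n7.cnt = false  [terminal]
10. n8.key = 2  [terminal]
11. n6.acc = false  [c.cnt == true]
12. n6.lim = 2  [a.key * -2 + 6]
13. n6.live = false  [c.cnt == true]
14. n1.acc = 23  [B.lim * 2 + 19]
15. n0.acc = 25  [S₀.key + S₁.acc + 9]

25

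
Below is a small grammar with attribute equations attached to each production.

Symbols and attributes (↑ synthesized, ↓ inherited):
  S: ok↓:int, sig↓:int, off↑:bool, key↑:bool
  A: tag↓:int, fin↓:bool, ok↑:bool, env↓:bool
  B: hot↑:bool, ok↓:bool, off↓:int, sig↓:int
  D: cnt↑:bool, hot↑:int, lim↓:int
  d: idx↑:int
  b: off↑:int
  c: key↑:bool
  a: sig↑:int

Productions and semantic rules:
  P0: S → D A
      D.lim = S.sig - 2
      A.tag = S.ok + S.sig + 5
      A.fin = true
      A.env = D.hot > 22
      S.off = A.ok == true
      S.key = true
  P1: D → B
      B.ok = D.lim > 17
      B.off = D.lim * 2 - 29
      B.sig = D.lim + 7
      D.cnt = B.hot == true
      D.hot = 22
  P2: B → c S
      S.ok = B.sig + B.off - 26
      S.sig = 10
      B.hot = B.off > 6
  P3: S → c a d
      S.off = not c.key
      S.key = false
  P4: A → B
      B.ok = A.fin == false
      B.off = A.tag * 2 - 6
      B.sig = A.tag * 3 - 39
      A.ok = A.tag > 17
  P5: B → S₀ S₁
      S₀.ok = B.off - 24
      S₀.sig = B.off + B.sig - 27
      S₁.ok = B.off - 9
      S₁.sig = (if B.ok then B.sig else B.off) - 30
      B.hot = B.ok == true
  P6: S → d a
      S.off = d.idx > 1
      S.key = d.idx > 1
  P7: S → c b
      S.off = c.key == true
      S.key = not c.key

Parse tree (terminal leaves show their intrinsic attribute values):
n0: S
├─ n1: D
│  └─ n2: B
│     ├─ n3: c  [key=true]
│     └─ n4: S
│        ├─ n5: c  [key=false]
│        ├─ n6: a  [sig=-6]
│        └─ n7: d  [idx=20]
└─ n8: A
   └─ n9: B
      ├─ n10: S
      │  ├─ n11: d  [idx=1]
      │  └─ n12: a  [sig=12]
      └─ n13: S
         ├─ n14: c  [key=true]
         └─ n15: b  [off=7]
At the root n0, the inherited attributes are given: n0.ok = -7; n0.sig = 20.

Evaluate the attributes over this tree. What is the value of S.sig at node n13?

0

1. n0.ok = -7  [given at root]
2. n0.sig = 20  [given at root]
3. n1.lim = 18  [S.sig - 2]
4. n2.ok = true  [D.lim > 17]
5. n2.off = 7  [D.lim * 2 - 29]
6. n2.sig = 25  [D.lim + 7]
7. n3.key = true  [terminal]
8. n4.ok = 6  [B.sig + B.off - 26]
9. n4.sig = 10  [10]
10. n5.key = false  [terminal]
11. n6.sig = -6  [terminal]
12. n7.idx = 20  [terminal]
13. n4.off = true  [not c.key]
14. n4.key = false  [false]
15. n2.hot = true  [B.off > 6]
16. n1.cnt = true  [B.hot == true]
17. n1.hot = 22  [22]
18. n8.tag = 18  [S.ok + S.sig + 5]
19. n8.fin = true  [true]
20. n8.env = false  [D.hot > 22]
21. n9.ok = false  [A.fin == false]
22. n9.off = 30  [A.tag * 2 - 6]
23. n9.sig = 15  [A.tag * 3 - 39]
24. n10.ok = 6  [B.off - 24]
25. n10.sig = 18  [B.off + B.sig - 27]
26. n11.idx = 1  [terminal]
27. n12.sig = 12  [terminal]
28. n10.off = false  [d.idx > 1]
29. n10.key = false  [d.idx > 1]
30. n13.ok = 21  [B.off - 9]
31. n13.sig = 0  [(if B.ok then B.sig else B.off) - 30]
32. n14.key = true  [terminal]
33. n15.off = 7  [terminal]
34. n13.off = true  [c.key == true]
35. n13.key = false  [not c.key]
36. n9.hot = false  [B.ok == true]
37. n8.ok = true  [A.tag > 17]
38. n0.off = true  [A.ok == true]
39. n0.key = true  [true]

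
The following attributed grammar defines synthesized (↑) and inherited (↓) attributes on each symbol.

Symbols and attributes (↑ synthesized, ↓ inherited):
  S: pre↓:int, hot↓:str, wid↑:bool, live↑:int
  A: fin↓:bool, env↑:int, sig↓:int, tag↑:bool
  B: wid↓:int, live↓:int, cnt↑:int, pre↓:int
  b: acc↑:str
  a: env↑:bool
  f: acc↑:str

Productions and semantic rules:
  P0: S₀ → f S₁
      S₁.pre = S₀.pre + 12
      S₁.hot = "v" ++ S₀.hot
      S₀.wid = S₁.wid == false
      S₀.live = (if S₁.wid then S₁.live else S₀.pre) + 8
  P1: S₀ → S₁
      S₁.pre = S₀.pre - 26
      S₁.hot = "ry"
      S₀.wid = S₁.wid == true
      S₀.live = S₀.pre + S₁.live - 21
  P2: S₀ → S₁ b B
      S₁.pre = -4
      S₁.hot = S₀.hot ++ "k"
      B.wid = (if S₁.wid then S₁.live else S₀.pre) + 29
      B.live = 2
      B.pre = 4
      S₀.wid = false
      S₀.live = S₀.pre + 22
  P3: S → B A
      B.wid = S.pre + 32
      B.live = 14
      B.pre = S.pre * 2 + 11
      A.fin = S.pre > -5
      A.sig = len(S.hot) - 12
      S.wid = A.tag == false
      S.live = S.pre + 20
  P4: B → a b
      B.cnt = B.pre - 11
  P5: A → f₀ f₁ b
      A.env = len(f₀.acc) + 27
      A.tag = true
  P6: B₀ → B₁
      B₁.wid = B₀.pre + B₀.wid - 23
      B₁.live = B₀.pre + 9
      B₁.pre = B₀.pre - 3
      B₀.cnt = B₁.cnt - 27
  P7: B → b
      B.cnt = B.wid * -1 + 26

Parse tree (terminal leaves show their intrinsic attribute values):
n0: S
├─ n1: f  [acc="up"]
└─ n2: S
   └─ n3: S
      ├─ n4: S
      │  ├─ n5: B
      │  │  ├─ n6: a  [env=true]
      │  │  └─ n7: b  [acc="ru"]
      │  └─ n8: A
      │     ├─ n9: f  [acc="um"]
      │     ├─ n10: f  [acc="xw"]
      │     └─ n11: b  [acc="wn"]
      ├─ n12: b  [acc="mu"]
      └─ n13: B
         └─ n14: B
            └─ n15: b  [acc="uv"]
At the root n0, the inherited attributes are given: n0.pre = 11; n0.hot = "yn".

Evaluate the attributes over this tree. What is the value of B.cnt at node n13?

-8

1. n0.pre = 11  [given at root]
2. n0.hot = "yn"  [given at root]
3. n1.acc = "up"  [terminal]
4. n2.pre = 23  [S₀.pre + 12]
5. n2.hot = "vyn"  ["v" ++ S₀.hot]
6. n3.pre = -3  [S₀.pre - 26]
7. n3.hot = "ry"  ["ry"]
8. n4.pre = -4  [-4]
9. n4.hot = "ryk"  [S₀.hot ++ "k"]
10. n5.wid = 28  [S.pre + 32]
11. n5.live = 14  [14]
12. n5.pre = 3  [S.pre * 2 + 11]
13. n6.env = true  [terminal]
14. n7.acc = "ru"  [terminal]
15. n5.cnt = -8  [B.pre - 11]
16. n8.fin = true  [S.pre > -5]
17. n8.sig = -9  [len(S.hot) - 12]
18. n9.acc = "um"  [terminal]
19. n10.acc = "xw"  [terminal]
20. n11.acc = "wn"  [terminal]
21. n8.env = 29  [len(f₀.acc) + 27]
22. n8.tag = true  [true]
23. n4.wid = false  [A.tag == false]
24. n4.live = 16  [S.pre + 20]
25. n12.acc = "mu"  [terminal]
26. n13.wid = 26  [(if S₁.wid then S₁.live else S₀.pre) + 29]
27. n13.live = 2  [2]
28. n13.pre = 4  [4]
29. n14.wid = 7  [B₀.pre + B₀.wid - 23]
30. n14.live = 13  [B₀.pre + 9]
31. n14.pre = 1  [B₀.pre - 3]
32. n15.acc = "uv"  [terminal]
33. n14.cnt = 19  [B.wid * -1 + 26]
34. n13.cnt = -8  [B₁.cnt - 27]
35. n3.wid = false  [false]
36. n3.live = 19  [S₀.pre + 22]
37. n2.wid = false  [S₁.wid == true]
38. n2.live = 21  [S₀.pre + S₁.live - 21]
39. n0.wid = true  [S₁.wid == false]
40. n0.live = 19  [(if S₁.wid then S₁.live else S₀.pre) + 8]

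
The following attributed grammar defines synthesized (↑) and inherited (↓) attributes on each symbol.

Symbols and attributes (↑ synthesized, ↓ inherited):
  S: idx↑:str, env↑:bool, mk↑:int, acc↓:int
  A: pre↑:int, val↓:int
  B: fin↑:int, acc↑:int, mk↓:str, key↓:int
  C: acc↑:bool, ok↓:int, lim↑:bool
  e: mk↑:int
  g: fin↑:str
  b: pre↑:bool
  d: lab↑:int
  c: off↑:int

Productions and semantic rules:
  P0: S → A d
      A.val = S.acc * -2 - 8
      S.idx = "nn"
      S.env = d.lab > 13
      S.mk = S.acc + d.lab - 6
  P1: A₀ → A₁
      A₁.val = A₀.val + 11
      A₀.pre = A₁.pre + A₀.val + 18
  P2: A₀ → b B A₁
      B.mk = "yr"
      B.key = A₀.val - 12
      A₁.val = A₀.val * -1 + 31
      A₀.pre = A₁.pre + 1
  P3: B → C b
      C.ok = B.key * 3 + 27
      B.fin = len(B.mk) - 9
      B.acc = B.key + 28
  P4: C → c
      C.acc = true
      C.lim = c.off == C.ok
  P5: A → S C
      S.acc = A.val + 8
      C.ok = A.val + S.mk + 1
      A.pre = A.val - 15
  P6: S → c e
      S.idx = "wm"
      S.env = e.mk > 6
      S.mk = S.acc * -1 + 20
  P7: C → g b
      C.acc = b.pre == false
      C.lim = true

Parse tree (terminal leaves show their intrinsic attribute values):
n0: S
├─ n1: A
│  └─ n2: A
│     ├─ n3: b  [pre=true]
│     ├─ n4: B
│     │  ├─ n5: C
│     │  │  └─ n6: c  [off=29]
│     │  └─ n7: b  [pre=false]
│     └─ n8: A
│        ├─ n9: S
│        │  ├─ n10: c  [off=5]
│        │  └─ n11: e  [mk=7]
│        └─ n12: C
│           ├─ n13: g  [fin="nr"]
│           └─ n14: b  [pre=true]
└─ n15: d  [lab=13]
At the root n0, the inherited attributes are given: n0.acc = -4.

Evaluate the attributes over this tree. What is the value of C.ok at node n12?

1. n0.acc = -4  [given at root]
2. n1.val = 0  [S.acc * -2 - 8]
3. n2.val = 11  [A₀.val + 11]
4. n3.pre = true  [terminal]
5. n4.mk = "yr"  ["yr"]
6. n4.key = -1  [A₀.val - 12]
7. n5.ok = 24  [B.key * 3 + 27]
8. n6.off = 29  [terminal]
9. n5.acc = true  [true]
10. n5.lim = false  [c.off == C.ok]
11. n7.pre = false  [terminal]
12. n4.fin = -7  [len(B.mk) - 9]
13. n4.acc = 27  [B.key + 28]
14. n8.val = 20  [A₀.val * -1 + 31]
15. n9.acc = 28  [A.val + 8]
16. n10.off = 5  [terminal]
17. n11.mk = 7  [terminal]
18. n9.idx = "wm"  ["wm"]
19. n9.env = true  [e.mk > 6]
20. n9.mk = -8  [S.acc * -1 + 20]
21. n12.ok = 13  [A.val + S.mk + 1]
22. n13.fin = "nr"  [terminal]
23. n14.pre = true  [terminal]
24. n12.acc = false  [b.pre == false]
25. n12.lim = true  [true]
26. n8.pre = 5  [A.val - 15]
27. n2.pre = 6  [A₁.pre + 1]
28. n1.pre = 24  [A₁.pre + A₀.val + 18]
29. n15.lab = 13  [terminal]
30. n0.idx = "nn"  ["nn"]
31. n0.env = false  [d.lab > 13]
32. n0.mk = 3  [S.acc + d.lab - 6]

13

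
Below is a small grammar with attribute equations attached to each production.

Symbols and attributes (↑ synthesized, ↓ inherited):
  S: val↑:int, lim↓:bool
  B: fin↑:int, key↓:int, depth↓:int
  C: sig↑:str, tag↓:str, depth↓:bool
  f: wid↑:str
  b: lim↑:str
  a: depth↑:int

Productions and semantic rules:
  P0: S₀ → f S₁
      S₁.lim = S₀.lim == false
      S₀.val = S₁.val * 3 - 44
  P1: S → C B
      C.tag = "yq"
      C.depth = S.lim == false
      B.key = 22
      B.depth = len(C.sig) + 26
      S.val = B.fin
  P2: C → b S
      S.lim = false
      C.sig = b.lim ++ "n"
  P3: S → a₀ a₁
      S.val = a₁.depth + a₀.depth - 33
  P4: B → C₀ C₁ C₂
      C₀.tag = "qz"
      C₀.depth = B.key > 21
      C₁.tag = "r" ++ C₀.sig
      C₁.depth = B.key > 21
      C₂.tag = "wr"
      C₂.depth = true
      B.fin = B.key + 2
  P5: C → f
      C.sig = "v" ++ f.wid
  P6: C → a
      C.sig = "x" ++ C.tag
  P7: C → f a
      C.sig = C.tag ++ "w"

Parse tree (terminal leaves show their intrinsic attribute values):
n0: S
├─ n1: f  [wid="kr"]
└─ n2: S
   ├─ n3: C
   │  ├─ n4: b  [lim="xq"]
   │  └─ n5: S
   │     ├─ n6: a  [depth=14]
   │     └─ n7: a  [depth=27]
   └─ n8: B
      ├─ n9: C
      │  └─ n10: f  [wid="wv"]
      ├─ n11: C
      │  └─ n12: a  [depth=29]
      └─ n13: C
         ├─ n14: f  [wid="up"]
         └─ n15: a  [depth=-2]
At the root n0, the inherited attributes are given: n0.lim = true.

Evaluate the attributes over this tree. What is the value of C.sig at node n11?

1. n0.lim = true  [given at root]
2. n1.wid = "kr"  [terminal]
3. n2.lim = false  [S₀.lim == false]
4. n3.tag = "yq"  ["yq"]
5. n3.depth = true  [S.lim == false]
6. n4.lim = "xq"  [terminal]
7. n5.lim = false  [false]
8. n6.depth = 14  [terminal]
9. n7.depth = 27  [terminal]
10. n5.val = 8  [a₁.depth + a₀.depth - 33]
11. n3.sig = "xqn"  [b.lim ++ "n"]
12. n8.key = 22  [22]
13. n8.depth = 29  [len(C.sig) + 26]
14. n9.tag = "qz"  ["qz"]
15. n9.depth = true  [B.key > 21]
16. n10.wid = "wv"  [terminal]
17. n9.sig = "vwv"  ["v" ++ f.wid]
18. n11.tag = "rvwv"  ["r" ++ C₀.sig]
19. n11.depth = true  [B.key > 21]
20. n12.depth = 29  [terminal]
21. n11.sig = "xrvwv"  ["x" ++ C.tag]
22. n13.tag = "wr"  ["wr"]
23. n13.depth = true  [true]
24. n14.wid = "up"  [terminal]
25. n15.depth = -2  [terminal]
26. n13.sig = "wrw"  [C.tag ++ "w"]
27. n8.fin = 24  [B.key + 2]
28. n2.val = 24  [B.fin]
29. n0.val = 28  [S₁.val * 3 - 44]

"xrvwv"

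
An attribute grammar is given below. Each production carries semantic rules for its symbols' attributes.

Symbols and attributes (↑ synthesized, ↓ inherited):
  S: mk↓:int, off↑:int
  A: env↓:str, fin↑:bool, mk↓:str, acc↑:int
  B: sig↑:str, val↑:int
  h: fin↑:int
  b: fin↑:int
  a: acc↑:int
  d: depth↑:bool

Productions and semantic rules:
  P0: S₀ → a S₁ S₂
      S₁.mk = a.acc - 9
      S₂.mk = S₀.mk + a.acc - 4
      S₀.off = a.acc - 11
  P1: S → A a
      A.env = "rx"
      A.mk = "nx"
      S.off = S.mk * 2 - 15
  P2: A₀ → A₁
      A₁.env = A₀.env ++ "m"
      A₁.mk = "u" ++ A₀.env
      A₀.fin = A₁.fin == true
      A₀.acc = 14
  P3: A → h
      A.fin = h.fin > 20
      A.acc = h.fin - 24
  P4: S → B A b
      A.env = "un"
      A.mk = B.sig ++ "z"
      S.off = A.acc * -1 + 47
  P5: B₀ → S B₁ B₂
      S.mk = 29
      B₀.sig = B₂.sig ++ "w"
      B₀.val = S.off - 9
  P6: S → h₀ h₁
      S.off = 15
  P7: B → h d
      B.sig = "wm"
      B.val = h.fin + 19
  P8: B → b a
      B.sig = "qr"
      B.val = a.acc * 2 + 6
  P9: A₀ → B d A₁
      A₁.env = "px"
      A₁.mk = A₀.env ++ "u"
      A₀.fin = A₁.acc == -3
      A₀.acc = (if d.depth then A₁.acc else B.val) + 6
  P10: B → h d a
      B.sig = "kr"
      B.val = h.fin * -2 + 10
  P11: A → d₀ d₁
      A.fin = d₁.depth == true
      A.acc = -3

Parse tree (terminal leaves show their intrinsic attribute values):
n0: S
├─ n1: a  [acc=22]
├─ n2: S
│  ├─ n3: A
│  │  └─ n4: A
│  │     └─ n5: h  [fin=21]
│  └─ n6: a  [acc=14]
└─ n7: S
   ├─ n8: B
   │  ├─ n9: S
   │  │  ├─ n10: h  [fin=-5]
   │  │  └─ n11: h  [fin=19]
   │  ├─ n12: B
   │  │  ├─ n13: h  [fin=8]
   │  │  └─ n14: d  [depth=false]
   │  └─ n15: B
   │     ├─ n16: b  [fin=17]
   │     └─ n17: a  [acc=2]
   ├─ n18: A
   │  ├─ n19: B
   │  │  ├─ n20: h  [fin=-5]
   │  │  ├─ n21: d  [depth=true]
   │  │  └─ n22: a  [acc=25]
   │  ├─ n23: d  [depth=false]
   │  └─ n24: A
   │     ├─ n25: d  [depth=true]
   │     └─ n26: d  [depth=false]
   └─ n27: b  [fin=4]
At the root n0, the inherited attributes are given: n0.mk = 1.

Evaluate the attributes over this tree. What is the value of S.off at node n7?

1. n0.mk = 1  [given at root]
2. n1.acc = 22  [terminal]
3. n2.mk = 13  [a.acc - 9]
4. n3.env = "rx"  ["rx"]
5. n3.mk = "nx"  ["nx"]
6. n4.env = "rxm"  [A₀.env ++ "m"]
7. n4.mk = "urx"  ["u" ++ A₀.env]
8. n5.fin = 21  [terminal]
9. n4.fin = true  [h.fin > 20]
10. n4.acc = -3  [h.fin - 24]
11. n3.fin = true  [A₁.fin == true]
12. n3.acc = 14  [14]
13. n6.acc = 14  [terminal]
14. n2.off = 11  [S.mk * 2 - 15]
15. n7.mk = 19  [S₀.mk + a.acc - 4]
16. n9.mk = 29  [29]
17. n10.fin = -5  [terminal]
18. n11.fin = 19  [terminal]
19. n9.off = 15  [15]
20. n13.fin = 8  [terminal]
21. n14.depth = false  [terminal]
22. n12.sig = "wm"  ["wm"]
23. n12.val = 27  [h.fin + 19]
24. n16.fin = 17  [terminal]
25. n17.acc = 2  [terminal]
26. n15.sig = "qr"  ["qr"]
27. n15.val = 10  [a.acc * 2 + 6]
28. n8.sig = "qrw"  [B₂.sig ++ "w"]
29. n8.val = 6  [S.off - 9]
30. n18.env = "un"  ["un"]
31. n18.mk = "qrwz"  [B.sig ++ "z"]
32. n20.fin = -5  [terminal]
33. n21.depth = true  [terminal]
34. n22.acc = 25  [terminal]
35. n19.sig = "kr"  ["kr"]
36. n19.val = 20  [h.fin * -2 + 10]
37. n23.depth = false  [terminal]
38. n24.env = "px"  ["px"]
39. n24.mk = "unu"  [A₀.env ++ "u"]
40. n25.depth = true  [terminal]
41. n26.depth = false  [terminal]
42. n24.fin = false  [d₁.depth == true]
43. n24.acc = -3  [-3]
44. n18.fin = true  [A₁.acc == -3]
45. n18.acc = 26  [(if d.depth then A₁.acc else B.val) + 6]
46. n27.fin = 4  [terminal]
47. n7.off = 21  [A.acc * -1 + 47]
48. n0.off = 11  [a.acc - 11]

21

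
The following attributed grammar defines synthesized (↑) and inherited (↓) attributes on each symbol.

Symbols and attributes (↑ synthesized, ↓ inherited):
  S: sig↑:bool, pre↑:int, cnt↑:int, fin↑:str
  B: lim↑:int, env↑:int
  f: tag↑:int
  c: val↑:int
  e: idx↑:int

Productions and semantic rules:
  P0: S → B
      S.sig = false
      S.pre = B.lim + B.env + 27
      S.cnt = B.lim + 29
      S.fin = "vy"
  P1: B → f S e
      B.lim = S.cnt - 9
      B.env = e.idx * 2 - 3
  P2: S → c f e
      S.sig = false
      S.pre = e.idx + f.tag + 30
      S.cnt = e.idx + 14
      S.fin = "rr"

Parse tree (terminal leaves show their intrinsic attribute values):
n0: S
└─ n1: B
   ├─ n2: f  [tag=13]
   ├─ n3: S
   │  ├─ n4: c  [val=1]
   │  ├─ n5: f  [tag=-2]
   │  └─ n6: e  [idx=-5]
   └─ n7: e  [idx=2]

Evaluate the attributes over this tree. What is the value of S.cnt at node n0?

29

1. n2.tag = 13  [terminal]
2. n4.val = 1  [terminal]
3. n5.tag = -2  [terminal]
4. n6.idx = -5  [terminal]
5. n3.sig = false  [false]
6. n3.pre = 23  [e.idx + f.tag + 30]
7. n3.cnt = 9  [e.idx + 14]
8. n3.fin = "rr"  ["rr"]
9. n7.idx = 2  [terminal]
10. n1.lim = 0  [S.cnt - 9]
11. n1.env = 1  [e.idx * 2 - 3]
12. n0.sig = false  [false]
13. n0.pre = 28  [B.lim + B.env + 27]
14. n0.cnt = 29  [B.lim + 29]
15. n0.fin = "vy"  ["vy"]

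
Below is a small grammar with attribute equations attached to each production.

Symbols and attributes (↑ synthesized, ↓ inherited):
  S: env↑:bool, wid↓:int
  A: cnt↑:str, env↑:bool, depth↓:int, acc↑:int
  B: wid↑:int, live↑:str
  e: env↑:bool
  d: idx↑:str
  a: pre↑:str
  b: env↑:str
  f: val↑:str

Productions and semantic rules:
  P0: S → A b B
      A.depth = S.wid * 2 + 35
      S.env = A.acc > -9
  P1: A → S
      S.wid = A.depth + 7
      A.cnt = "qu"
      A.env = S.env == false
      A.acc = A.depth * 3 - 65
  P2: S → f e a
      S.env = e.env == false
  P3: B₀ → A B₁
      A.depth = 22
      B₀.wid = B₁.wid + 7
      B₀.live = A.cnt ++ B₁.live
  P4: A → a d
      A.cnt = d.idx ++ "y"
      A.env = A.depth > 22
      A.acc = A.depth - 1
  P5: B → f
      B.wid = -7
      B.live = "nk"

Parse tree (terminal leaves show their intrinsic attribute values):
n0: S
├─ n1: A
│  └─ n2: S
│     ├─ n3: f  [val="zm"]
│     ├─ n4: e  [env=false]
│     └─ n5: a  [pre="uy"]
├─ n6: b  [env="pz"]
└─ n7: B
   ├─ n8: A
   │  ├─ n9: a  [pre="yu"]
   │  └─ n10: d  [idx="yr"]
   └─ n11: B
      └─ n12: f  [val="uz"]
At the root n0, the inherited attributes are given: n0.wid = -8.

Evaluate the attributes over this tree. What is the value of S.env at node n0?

1. n0.wid = -8  [given at root]
2. n1.depth = 19  [S.wid * 2 + 35]
3. n2.wid = 26  [A.depth + 7]
4. n3.val = "zm"  [terminal]
5. n4.env = false  [terminal]
6. n5.pre = "uy"  [terminal]
7. n2.env = true  [e.env == false]
8. n1.cnt = "qu"  ["qu"]
9. n1.env = false  [S.env == false]
10. n1.acc = -8  [A.depth * 3 - 65]
11. n6.env = "pz"  [terminal]
12. n8.depth = 22  [22]
13. n9.pre = "yu"  [terminal]
14. n10.idx = "yr"  [terminal]
15. n8.cnt = "yry"  [d.idx ++ "y"]
16. n8.env = false  [A.depth > 22]
17. n8.acc = 21  [A.depth - 1]
18. n12.val = "uz"  [terminal]
19. n11.wid = -7  [-7]
20. n11.live = "nk"  ["nk"]
21. n7.wid = 0  [B₁.wid + 7]
22. n7.live = "yrynk"  [A.cnt ++ B₁.live]
23. n0.env = true  [A.acc > -9]

true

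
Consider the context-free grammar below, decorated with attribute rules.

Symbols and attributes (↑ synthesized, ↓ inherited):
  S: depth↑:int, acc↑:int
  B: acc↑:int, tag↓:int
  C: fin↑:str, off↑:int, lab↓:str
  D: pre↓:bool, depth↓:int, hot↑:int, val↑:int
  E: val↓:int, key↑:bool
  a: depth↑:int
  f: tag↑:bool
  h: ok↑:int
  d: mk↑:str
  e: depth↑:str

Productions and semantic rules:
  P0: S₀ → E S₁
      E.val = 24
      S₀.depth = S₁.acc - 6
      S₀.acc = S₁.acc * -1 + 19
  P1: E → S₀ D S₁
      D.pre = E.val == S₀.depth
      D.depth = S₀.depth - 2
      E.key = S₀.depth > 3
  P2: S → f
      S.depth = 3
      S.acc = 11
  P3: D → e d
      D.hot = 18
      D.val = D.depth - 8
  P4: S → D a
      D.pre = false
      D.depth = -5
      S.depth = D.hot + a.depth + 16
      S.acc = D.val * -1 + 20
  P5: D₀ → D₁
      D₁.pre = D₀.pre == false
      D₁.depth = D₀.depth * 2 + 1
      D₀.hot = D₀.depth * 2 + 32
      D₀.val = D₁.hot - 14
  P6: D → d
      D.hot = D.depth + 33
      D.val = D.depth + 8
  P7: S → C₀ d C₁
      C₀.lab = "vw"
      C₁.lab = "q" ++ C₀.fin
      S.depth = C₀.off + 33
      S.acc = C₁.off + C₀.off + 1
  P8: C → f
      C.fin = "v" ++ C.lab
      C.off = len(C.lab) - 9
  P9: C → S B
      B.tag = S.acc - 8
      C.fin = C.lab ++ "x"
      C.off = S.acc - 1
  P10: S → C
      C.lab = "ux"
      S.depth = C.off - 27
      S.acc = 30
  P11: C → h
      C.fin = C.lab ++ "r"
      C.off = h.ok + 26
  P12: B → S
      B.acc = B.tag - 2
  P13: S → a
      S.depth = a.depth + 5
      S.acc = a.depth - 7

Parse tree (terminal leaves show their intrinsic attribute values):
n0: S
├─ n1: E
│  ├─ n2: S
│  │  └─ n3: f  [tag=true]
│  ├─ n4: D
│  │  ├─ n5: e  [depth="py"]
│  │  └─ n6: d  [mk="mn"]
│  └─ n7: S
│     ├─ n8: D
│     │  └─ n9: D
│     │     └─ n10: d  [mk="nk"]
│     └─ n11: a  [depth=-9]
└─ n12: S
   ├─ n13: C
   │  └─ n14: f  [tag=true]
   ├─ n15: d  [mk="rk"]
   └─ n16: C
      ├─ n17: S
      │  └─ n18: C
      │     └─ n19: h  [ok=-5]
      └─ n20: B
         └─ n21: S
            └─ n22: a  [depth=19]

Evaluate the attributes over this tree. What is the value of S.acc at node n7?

10

1. n1.val = 24  [24]
2. n3.tag = true  [terminal]
3. n2.depth = 3  [3]
4. n2.acc = 11  [11]
5. n4.pre = false  [E.val == S₀.depth]
6. n4.depth = 1  [S₀.depth - 2]
7. n5.depth = "py"  [terminal]
8. n6.mk = "mn"  [terminal]
9. n4.hot = 18  [18]
10. n4.val = -7  [D.depth - 8]
11. n8.pre = false  [false]
12. n8.depth = -5  [-5]
13. n9.pre = true  [D₀.pre == false]
14. n9.depth = -9  [D₀.depth * 2 + 1]
15. n10.mk = "nk"  [terminal]
16. n9.hot = 24  [D.depth + 33]
17. n9.val = -1  [D.depth + 8]
18. n8.hot = 22  [D₀.depth * 2 + 32]
19. n8.val = 10  [D₁.hot - 14]
20. n11.depth = -9  [terminal]
21. n7.depth = 29  [D.hot + a.depth + 16]
22. n7.acc = 10  [D.val * -1 + 20]
23. n1.key = false  [S₀.depth > 3]
24. n13.lab = "vw"  ["vw"]
25. n14.tag = true  [terminal]
26. n13.fin = "vvw"  ["v" ++ C.lab]
27. n13.off = -7  [len(C.lab) - 9]
28. n15.mk = "rk"  [terminal]
29. n16.lab = "qvvw"  ["q" ++ C₀.fin]
30. n18.lab = "ux"  ["ux"]
31. n19.ok = -5  [terminal]
32. n18.fin = "uxr"  [C.lab ++ "r"]
33. n18.off = 21  [h.ok + 26]
34. n17.depth = -6  [C.off - 27]
35. n17.acc = 30  [30]
36. n20.tag = 22  [S.acc - 8]
37. n22.depth = 19  [terminal]
38. n21.depth = 24  [a.depth + 5]
39. n21.acc = 12  [a.depth - 7]
40. n20.acc = 20  [B.tag - 2]
41. n16.fin = "qvvwx"  [C.lab ++ "x"]
42. n16.off = 29  [S.acc - 1]
43. n12.depth = 26  [C₀.off + 33]
44. n12.acc = 23  [C₁.off + C₀.off + 1]
45. n0.depth = 17  [S₁.acc - 6]
46. n0.acc = -4  [S₁.acc * -1 + 19]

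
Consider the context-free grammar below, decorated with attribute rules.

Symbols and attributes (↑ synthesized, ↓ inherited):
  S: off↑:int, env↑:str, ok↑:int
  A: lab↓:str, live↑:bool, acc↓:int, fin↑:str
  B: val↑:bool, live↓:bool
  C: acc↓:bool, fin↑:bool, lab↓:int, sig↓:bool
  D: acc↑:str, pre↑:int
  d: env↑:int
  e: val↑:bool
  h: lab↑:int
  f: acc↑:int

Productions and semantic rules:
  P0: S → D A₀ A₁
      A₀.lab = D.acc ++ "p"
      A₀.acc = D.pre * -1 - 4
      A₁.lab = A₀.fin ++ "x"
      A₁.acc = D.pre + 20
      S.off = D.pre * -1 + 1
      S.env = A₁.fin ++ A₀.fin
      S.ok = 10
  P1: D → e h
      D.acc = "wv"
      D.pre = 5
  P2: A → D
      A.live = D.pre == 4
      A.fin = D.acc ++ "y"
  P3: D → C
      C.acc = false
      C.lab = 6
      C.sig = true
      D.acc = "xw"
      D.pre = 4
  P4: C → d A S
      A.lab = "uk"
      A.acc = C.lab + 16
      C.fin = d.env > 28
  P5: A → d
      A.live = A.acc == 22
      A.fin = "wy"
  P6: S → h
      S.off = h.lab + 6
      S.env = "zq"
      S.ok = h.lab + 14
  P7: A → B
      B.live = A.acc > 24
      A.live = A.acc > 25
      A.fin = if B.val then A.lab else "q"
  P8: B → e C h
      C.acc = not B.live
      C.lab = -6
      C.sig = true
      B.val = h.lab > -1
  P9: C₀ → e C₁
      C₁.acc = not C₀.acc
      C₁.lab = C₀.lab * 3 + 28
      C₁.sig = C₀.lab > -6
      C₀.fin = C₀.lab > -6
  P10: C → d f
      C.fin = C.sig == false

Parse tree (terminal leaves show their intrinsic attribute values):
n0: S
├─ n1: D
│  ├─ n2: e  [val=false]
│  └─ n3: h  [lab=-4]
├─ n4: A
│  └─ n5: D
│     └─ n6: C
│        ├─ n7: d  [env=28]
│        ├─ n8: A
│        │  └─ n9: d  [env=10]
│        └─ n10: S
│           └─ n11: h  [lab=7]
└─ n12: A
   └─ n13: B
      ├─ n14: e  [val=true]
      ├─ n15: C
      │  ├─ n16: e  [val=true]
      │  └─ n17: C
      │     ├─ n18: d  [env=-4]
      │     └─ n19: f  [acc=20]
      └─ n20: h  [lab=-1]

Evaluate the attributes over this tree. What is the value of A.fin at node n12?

1. n2.val = false  [terminal]
2. n3.lab = -4  [terminal]
3. n1.acc = "wv"  ["wv"]
4. n1.pre = 5  [5]
5. n4.lab = "wvp"  [D.acc ++ "p"]
6. n4.acc = -9  [D.pre * -1 - 4]
7. n6.acc = false  [false]
8. n6.lab = 6  [6]
9. n6.sig = true  [true]
10. n7.env = 28  [terminal]
11. n8.lab = "uk"  ["uk"]
12. n8.acc = 22  [C.lab + 16]
13. n9.env = 10  [terminal]
14. n8.live = true  [A.acc == 22]
15. n8.fin = "wy"  ["wy"]
16. n11.lab = 7  [terminal]
17. n10.off = 13  [h.lab + 6]
18. n10.env = "zq"  ["zq"]
19. n10.ok = 21  [h.lab + 14]
20. n6.fin = false  [d.env > 28]
21. n5.acc = "xw"  ["xw"]
22. n5.pre = 4  [4]
23. n4.live = true  [D.pre == 4]
24. n4.fin = "xwy"  [D.acc ++ "y"]
25. n12.lab = "xwyx"  [A₀.fin ++ "x"]
26. n12.acc = 25  [D.pre + 20]
27. n13.live = true  [A.acc > 24]
28. n14.val = true  [terminal]
29. n15.acc = false  [not B.live]
30. n15.lab = -6  [-6]
31. n15.sig = true  [true]
32. n16.val = true  [terminal]
33. n17.acc = true  [not C₀.acc]
34. n17.lab = 10  [C₀.lab * 3 + 28]
35. n17.sig = false  [C₀.lab > -6]
36. n18.env = -4  [terminal]
37. n19.acc = 20  [terminal]
38. n17.fin = true  [C.sig == false]
39. n15.fin = false  [C₀.lab > -6]
40. n20.lab = -1  [terminal]
41. n13.val = false  [h.lab > -1]
42. n12.live = false  [A.acc > 25]
43. n12.fin = "q"  [if B.val then A.lab else "q"]
44. n0.off = -4  [D.pre * -1 + 1]
45. n0.env = "qxwy"  [A₁.fin ++ A₀.fin]
46. n0.ok = 10  [10]

"q"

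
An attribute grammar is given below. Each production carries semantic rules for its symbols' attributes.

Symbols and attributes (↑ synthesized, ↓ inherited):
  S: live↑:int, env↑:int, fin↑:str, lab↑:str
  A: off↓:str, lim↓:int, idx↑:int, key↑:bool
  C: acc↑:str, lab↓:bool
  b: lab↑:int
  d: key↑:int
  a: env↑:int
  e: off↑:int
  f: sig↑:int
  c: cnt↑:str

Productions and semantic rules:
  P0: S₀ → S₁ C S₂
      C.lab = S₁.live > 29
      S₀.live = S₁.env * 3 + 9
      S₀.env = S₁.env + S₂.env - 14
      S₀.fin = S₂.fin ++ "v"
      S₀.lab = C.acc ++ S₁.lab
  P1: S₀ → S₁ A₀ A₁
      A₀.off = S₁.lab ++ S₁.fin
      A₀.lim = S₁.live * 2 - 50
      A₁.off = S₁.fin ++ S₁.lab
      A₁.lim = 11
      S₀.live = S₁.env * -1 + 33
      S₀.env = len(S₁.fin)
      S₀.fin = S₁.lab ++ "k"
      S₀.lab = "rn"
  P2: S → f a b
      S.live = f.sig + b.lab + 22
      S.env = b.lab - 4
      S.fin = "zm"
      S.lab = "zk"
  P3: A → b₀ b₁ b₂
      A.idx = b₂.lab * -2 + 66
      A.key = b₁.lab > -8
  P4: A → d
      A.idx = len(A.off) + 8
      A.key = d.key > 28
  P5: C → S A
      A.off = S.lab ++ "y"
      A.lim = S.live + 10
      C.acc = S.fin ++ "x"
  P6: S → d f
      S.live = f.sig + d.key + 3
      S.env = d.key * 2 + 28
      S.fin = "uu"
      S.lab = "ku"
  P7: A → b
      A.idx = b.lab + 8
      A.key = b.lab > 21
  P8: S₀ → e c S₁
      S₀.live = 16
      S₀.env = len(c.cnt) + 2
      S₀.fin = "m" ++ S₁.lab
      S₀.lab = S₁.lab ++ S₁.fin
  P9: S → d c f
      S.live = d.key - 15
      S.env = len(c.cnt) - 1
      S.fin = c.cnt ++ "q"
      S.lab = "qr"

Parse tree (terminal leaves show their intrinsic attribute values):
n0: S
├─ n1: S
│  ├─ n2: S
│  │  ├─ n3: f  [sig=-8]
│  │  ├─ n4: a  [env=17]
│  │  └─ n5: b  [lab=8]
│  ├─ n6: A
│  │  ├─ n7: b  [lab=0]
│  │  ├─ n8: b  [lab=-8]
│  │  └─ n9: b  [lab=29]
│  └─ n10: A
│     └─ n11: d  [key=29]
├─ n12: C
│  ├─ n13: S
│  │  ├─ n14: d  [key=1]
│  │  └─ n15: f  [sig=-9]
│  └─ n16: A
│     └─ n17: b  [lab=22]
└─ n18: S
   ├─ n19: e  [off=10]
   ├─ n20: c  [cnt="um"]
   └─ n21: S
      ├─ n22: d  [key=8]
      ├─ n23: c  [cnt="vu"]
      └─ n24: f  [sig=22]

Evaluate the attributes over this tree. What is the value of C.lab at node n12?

1. n3.sig = -8  [terminal]
2. n4.env = 17  [terminal]
3. n5.lab = 8  [terminal]
4. n2.live = 22  [f.sig + b.lab + 22]
5. n2.env = 4  [b.lab - 4]
6. n2.fin = "zm"  ["zm"]
7. n2.lab = "zk"  ["zk"]
8. n6.off = "zkzm"  [S₁.lab ++ S₁.fin]
9. n6.lim = -6  [S₁.live * 2 - 50]
10. n7.lab = 0  [terminal]
11. n8.lab = -8  [terminal]
12. n9.lab = 29  [terminal]
13. n6.idx = 8  [b₂.lab * -2 + 66]
14. n6.key = false  [b₁.lab > -8]
15. n10.off = "zmzk"  [S₁.fin ++ S₁.lab]
16. n10.lim = 11  [11]
17. n11.key = 29  [terminal]
18. n10.idx = 12  [len(A.off) + 8]
19. n10.key = true  [d.key > 28]
20. n1.live = 29  [S₁.env * -1 + 33]
21. n1.env = 2  [len(S₁.fin)]
22. n1.fin = "zkk"  [S₁.lab ++ "k"]
23. n1.lab = "rn"  ["rn"]
24. n12.lab = false  [S₁.live > 29]
25. n14.key = 1  [terminal]
26. n15.sig = -9  [terminal]
27. n13.live = -5  [f.sig + d.key + 3]
28. n13.env = 30  [d.key * 2 + 28]
29. n13.fin = "uu"  ["uu"]
30. n13.lab = "ku"  ["ku"]
31. n16.off = "kuy"  [S.lab ++ "y"]
32. n16.lim = 5  [S.live + 10]
33. n17.lab = 22  [terminal]
34. n16.idx = 30  [b.lab + 8]
35. n16.key = true  [b.lab > 21]
36. n12.acc = "uux"  [S.fin ++ "x"]
37. n19.off = 10  [terminal]
38. n20.cnt = "um"  [terminal]
39. n22.key = 8  [terminal]
40. n23.cnt = "vu"  [terminal]
41. n24.sig = 22  [terminal]
42. n21.live = -7  [d.key - 15]
43. n21.env = 1  [len(c.cnt) - 1]
44. n21.fin = "vuq"  [c.cnt ++ "q"]
45. n21.lab = "qr"  ["qr"]
46. n18.live = 16  [16]
47. n18.env = 4  [len(c.cnt) + 2]
48. n18.fin = "mqr"  ["m" ++ S₁.lab]
49. n18.lab = "qrvuq"  [S₁.lab ++ S₁.fin]
50. n0.live = 15  [S₁.env * 3 + 9]
51. n0.env = -8  [S₁.env + S₂.env - 14]
52. n0.fin = "mqrv"  [S₂.fin ++ "v"]
53. n0.lab = "uuxrn"  [C.acc ++ S₁.lab]

false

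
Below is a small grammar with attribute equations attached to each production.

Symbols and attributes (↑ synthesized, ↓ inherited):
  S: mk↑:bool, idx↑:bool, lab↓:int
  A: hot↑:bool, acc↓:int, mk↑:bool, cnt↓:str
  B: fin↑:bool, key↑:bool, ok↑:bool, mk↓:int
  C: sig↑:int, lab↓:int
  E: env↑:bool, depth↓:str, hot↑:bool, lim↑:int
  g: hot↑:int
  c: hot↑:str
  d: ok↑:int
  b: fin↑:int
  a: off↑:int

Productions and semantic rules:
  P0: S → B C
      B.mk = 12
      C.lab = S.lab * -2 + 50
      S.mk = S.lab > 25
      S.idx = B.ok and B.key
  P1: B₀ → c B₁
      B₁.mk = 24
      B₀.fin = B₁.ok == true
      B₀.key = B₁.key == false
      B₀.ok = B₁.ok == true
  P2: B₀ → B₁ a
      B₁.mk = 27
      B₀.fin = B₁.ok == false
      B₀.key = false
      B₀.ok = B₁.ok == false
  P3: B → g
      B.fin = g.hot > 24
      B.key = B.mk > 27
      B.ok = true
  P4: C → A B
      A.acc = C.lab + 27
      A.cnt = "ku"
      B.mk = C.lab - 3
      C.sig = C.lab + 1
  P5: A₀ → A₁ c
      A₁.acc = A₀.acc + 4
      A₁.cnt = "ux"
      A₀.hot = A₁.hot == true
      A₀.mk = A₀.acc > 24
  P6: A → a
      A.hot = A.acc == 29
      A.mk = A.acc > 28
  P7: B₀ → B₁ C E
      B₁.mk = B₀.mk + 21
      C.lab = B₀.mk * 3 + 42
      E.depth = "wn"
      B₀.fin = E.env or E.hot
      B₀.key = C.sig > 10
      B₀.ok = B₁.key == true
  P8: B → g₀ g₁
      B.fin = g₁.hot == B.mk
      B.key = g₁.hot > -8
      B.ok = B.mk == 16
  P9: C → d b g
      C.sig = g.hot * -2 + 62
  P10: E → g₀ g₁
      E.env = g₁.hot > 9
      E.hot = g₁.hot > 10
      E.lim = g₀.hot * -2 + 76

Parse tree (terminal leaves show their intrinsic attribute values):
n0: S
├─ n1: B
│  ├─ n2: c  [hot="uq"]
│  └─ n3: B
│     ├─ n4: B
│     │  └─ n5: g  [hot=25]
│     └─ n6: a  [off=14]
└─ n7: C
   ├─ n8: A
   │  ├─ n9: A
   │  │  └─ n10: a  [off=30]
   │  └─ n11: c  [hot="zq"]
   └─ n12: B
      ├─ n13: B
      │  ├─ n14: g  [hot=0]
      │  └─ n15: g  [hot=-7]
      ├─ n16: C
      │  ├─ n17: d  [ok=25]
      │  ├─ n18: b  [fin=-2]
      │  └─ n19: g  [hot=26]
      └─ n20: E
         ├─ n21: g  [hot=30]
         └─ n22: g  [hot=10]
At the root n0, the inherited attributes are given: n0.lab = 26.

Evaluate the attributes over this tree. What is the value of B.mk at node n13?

16

1. n0.lab = 26  [given at root]
2. n1.mk = 12  [12]
3. n2.hot = "uq"  [terminal]
4. n3.mk = 24  [24]
5. n4.mk = 27  [27]
6. n5.hot = 25  [terminal]
7. n4.fin = true  [g.hot > 24]
8. n4.key = false  [B.mk > 27]
9. n4.ok = true  [true]
10. n6.off = 14  [terminal]
11. n3.fin = false  [B₁.ok == false]
12. n3.key = false  [false]
13. n3.ok = false  [B₁.ok == false]
14. n1.fin = false  [B₁.ok == true]
15. n1.key = true  [B₁.key == false]
16. n1.ok = false  [B₁.ok == true]
17. n7.lab = -2  [S.lab * -2 + 50]
18. n8.acc = 25  [C.lab + 27]
19. n8.cnt = "ku"  ["ku"]
20. n9.acc = 29  [A₀.acc + 4]
21. n9.cnt = "ux"  ["ux"]
22. n10.off = 30  [terminal]
23. n9.hot = true  [A.acc == 29]
24. n9.mk = true  [A.acc > 28]
25. n11.hot = "zq"  [terminal]
26. n8.hot = true  [A₁.hot == true]
27. n8.mk = true  [A₀.acc > 24]
28. n12.mk = -5  [C.lab - 3]
29. n13.mk = 16  [B₀.mk + 21]
30. n14.hot = 0  [terminal]
31. n15.hot = -7  [terminal]
32. n13.fin = false  [g₁.hot == B.mk]
33. n13.key = true  [g₁.hot > -8]
34. n13.ok = true  [B.mk == 16]
35. n16.lab = 27  [B₀.mk * 3 + 42]
36. n17.ok = 25  [terminal]
37. n18.fin = -2  [terminal]
38. n19.hot = 26  [terminal]
39. n16.sig = 10  [g.hot * -2 + 62]
40. n20.depth = "wn"  ["wn"]
41. n21.hot = 30  [terminal]
42. n22.hot = 10  [terminal]
43. n20.env = true  [g₁.hot > 9]
44. n20.hot = false  [g₁.hot > 10]
45. n20.lim = 16  [g₀.hot * -2 + 76]
46. n12.fin = true  [E.env or E.hot]
47. n12.key = false  [C.sig > 10]
48. n12.ok = true  [B₁.key == true]
49. n7.sig = -1  [C.lab + 1]
50. n0.mk = true  [S.lab > 25]
51. n0.idx = false  [B.ok and B.key]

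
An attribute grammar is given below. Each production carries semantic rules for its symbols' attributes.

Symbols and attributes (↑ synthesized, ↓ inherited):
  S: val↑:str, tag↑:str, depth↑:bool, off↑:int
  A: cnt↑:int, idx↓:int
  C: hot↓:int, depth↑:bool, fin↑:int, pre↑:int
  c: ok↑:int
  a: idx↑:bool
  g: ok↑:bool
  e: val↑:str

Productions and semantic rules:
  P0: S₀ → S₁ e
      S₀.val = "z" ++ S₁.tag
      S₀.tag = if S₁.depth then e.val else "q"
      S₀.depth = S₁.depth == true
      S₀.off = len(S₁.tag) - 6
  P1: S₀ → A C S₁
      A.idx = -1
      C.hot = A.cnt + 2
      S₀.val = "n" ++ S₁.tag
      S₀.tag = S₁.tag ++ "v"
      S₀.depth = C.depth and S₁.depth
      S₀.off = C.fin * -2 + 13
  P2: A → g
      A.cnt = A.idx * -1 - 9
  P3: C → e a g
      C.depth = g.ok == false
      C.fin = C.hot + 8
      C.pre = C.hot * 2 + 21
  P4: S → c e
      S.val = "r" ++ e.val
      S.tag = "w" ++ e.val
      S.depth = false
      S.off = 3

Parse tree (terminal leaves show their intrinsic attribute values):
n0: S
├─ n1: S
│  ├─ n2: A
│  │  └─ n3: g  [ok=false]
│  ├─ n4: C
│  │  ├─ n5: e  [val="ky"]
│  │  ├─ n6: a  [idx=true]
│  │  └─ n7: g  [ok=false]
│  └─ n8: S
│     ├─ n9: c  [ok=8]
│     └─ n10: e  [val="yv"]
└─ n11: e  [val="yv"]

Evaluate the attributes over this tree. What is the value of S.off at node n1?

1. n2.idx = -1  [-1]
2. n3.ok = false  [terminal]
3. n2.cnt = -8  [A.idx * -1 - 9]
4. n4.hot = -6  [A.cnt + 2]
5. n5.val = "ky"  [terminal]
6. n6.idx = true  [terminal]
7. n7.ok = false  [terminal]
8. n4.depth = true  [g.ok == false]
9. n4.fin = 2  [C.hot + 8]
10. n4.pre = 9  [C.hot * 2 + 21]
11. n9.ok = 8  [terminal]
12. n10.val = "yv"  [terminal]
13. n8.val = "ryv"  ["r" ++ e.val]
14. n8.tag = "wyv"  ["w" ++ e.val]
15. n8.depth = false  [false]
16. n8.off = 3  [3]
17. n1.val = "nwyv"  ["n" ++ S₁.tag]
18. n1.tag = "wyvv"  [S₁.tag ++ "v"]
19. n1.depth = false  [C.depth and S₁.depth]
20. n1.off = 9  [C.fin * -2 + 13]
21. n11.val = "yv"  [terminal]
22. n0.val = "zwyvv"  ["z" ++ S₁.tag]
23. n0.tag = "q"  [if S₁.depth then e.val else "q"]
24. n0.depth = false  [S₁.depth == true]
25. n0.off = -2  [len(S₁.tag) - 6]

9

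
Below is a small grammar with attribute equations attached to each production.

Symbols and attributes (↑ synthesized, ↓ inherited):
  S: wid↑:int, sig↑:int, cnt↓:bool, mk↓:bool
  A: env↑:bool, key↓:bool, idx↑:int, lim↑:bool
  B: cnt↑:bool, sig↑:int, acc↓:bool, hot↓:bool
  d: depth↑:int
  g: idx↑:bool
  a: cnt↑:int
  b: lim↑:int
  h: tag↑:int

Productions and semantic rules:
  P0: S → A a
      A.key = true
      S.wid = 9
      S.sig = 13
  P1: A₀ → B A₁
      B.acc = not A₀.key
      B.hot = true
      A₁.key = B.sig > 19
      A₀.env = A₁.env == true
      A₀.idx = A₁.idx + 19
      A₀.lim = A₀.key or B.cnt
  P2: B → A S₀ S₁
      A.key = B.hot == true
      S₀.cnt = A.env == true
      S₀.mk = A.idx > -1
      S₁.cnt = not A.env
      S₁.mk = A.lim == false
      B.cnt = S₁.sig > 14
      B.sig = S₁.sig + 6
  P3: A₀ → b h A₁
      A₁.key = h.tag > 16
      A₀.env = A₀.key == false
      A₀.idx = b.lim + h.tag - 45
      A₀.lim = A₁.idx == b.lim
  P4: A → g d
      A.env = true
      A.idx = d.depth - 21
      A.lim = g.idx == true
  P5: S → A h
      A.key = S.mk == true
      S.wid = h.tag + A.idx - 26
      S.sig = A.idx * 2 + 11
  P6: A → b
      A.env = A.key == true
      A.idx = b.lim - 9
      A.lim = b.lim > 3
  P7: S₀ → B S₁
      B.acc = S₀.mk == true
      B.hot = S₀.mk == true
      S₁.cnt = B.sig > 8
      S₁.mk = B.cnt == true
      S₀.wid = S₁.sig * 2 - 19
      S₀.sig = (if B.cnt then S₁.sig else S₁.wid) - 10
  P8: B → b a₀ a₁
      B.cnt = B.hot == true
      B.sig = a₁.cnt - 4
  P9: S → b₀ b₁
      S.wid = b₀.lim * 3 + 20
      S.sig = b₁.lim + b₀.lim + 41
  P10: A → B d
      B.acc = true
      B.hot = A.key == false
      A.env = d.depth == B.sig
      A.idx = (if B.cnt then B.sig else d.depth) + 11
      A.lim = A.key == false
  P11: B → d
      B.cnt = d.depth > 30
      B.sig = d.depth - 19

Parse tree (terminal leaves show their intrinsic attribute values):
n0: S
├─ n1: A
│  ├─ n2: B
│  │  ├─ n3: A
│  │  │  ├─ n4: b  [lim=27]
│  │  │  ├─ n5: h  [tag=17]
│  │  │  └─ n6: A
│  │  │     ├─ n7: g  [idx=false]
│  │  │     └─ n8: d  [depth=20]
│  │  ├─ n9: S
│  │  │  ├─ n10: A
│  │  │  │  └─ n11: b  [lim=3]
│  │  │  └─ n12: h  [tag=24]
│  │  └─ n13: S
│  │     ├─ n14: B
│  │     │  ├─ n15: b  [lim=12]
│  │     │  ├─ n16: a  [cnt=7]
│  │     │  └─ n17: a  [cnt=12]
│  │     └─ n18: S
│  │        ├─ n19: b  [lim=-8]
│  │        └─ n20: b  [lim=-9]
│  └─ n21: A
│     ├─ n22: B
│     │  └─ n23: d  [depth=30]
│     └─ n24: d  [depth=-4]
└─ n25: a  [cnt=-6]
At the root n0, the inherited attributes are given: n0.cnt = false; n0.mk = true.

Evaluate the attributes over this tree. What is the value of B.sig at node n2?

20

1. n0.cnt = false  [given at root]
2. n0.mk = true  [given at root]
3. n1.key = true  [true]
4. n2.acc = false  [not A₀.key]
5. n2.hot = true  [true]
6. n3.key = true  [B.hot == true]
7. n4.lim = 27  [terminal]
8. n5.tag = 17  [terminal]
9. n6.key = true  [h.tag > 16]
10. n7.idx = false  [terminal]
11. n8.depth = 20  [terminal]
12. n6.env = true  [true]
13. n6.idx = -1  [d.depth - 21]
14. n6.lim = false  [g.idx == true]
15. n3.env = false  [A₀.key == false]
16. n3.idx = -1  [b.lim + h.tag - 45]
17. n3.lim = false  [A₁.idx == b.lim]
18. n9.cnt = false  [A.env == true]
19. n9.mk = false  [A.idx > -1]
20. n10.key = false  [S.mk == true]
21. n11.lim = 3  [terminal]
22. n10.env = false  [A.key == true]
23. n10.idx = -6  [b.lim - 9]
24. n10.lim = false  [b.lim > 3]
25. n12.tag = 24  [terminal]
26. n9.wid = -8  [h.tag + A.idx - 26]
27. n9.sig = -1  [A.idx * 2 + 11]
28. n13.cnt = true  [not A.env]
29. n13.mk = true  [A.lim == false]
30. n14.acc = true  [S₀.mk == true]
31. n14.hot = true  [S₀.mk == true]
32. n15.lim = 12  [terminal]
33. n16.cnt = 7  [terminal]
34. n17.cnt = 12  [terminal]
35. n14.cnt = true  [B.hot == true]
36. n14.sig = 8  [a₁.cnt - 4]
37. n18.cnt = false  [B.sig > 8]
38. n18.mk = true  [B.cnt == true]
39. n19.lim = -8  [terminal]
40. n20.lim = -9  [terminal]
41. n18.wid = -4  [b₀.lim * 3 + 20]
42. n18.sig = 24  [b₁.lim + b₀.lim + 41]
43. n13.wid = 29  [S₁.sig * 2 - 19]
44. n13.sig = 14  [(if B.cnt then S₁.sig else S₁.wid) - 10]
45. n2.cnt = false  [S₁.sig > 14]
46. n2.sig = 20  [S₁.sig + 6]
47. n21.key = true  [B.sig > 19]
48. n22.acc = true  [true]
49. n22.hot = false  [A.key == false]
50. n23.depth = 30  [terminal]
51. n22.cnt = false  [d.depth > 30]
52. n22.sig = 11  [d.depth - 19]
53. n24.depth = -4  [terminal]
54. n21.env = false  [d.depth == B.sig]
55. n21.idx = 7  [(if B.cnt then B.sig else d.depth) + 11]
56. n21.lim = false  [A.key == false]
57. n1.env = false  [A₁.env == true]
58. n1.idx = 26  [A₁.idx + 19]
59. n1.lim = true  [A₀.key or B.cnt]
60. n25.cnt = -6  [terminal]
61. n0.wid = 9  [9]
62. n0.sig = 13  [13]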